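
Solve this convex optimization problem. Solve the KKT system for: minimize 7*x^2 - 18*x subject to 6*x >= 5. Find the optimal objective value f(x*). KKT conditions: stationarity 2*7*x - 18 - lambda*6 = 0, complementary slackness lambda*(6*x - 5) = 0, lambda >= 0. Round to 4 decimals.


Step 1: Try lambda = 0 (constraint inactive).
Stationarity: 2*7*x - 18 = 0
x* = 18/(2*7) = 9/7 = 1.2857 (rounded; the exact value 9/7 is used below)
Check constraint: 6*1.2857 = 7.7142 >= 5 -- satisfied.
Step 2: Compute optimal value.
f(x*) = 7*(9/7)^2 - 18*(9/7) = -11.5714


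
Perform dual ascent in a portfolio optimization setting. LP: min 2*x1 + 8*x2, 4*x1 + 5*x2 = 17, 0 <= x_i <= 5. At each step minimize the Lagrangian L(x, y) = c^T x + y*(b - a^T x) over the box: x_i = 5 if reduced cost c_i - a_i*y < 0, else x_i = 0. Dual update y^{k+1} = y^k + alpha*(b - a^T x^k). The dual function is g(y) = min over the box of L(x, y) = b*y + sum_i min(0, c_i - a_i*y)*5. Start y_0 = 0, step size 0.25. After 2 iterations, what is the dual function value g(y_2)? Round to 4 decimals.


Dual ascent for LP: min 2*x1 + 8*x2, 4*x1 + 5*x2 = 17, 0 <= x_i <= 5
Step 1: y^k = 0.0, reduced costs: (2.0, 8.0)
  x^k = (0.0, 0.0), subgradient = b - a^T x = 17.0
  y^{k+1} = 0.0 + 0.25*17.0 = 4.25
Step 2: y^k = 4.25, reduced costs: (-15.0, -13.25)
  x^k = (5.0, 5.0), subgradient = b - a^T x = -28.0
  y^{k+1} = 4.25 + 0.25*-28.0 = -2.75
Dual objective at y_2 = -2.75: reduced costs (13.0, 21.75), box minimizer x = (0.0, 0.0)
g(y_2) = b*y + (c1 - a1*y)*x1 + (c2 - a2*y)*x2 = 17*(-2.75) + 13.0*0.0 + 21.75*0.0 = -46.75 + 0.0 + 0.0 = -46.75


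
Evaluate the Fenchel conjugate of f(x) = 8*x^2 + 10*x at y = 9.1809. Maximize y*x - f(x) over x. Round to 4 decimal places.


f*(y) = sup_x {y*x - a*x^2 - b*x} = sup_x {(y-b)*x - a*x^2}
FOC: (y - b) - 2a*x = 0 => x* = (y - b)/(2a)
x* = (9.1809 - 10)/(2*8) = -0.0512
f*(9.1809) = (y-b)^2/(4a) = (9.1809 - 10)^2/(4*8)
= 0.6709/32 = 0.021


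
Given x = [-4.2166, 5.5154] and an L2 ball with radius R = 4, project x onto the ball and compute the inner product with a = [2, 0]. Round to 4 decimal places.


Step 1: Compute ||x|| (intermediates to 6 decimals).
||x|| = sqrt((-4.2166)^2 + 5.5154^2) = 6.942575
Step 2: Project.
Since ||x|| > R, scale = R/||x|| = 4/6.942575 = 0.576155, proj(x) = scale * x
proj(x) = [-2.429415, 3.177725]
Step 3: Dot product.
a^T * proj(x) = 2*(-2.429415) + 0*3.177725 = -4.8588


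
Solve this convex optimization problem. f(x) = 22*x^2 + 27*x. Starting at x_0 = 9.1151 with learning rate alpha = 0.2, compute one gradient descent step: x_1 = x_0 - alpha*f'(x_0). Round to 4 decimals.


We compute the gradient at x_0 and apply the update.
f'(x) = 44*x + 27
f'(9.1151) = 44*9.1151 + 27 = 428.0644
x_1 = 9.1151 - 0.2*428.0644 = -76.4978


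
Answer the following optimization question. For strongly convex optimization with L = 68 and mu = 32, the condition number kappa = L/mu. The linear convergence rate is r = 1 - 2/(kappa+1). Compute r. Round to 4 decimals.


Step 1: Compute the condition number.
kappa = L/mu = 68/32 = 2.125
Step 2: Compute the convergence rate.
r = 1 - 2/(kappa + 1) = 1 - 2*mu/(L + mu) = (L - mu)/(L + mu) = 36/100 = 0.36


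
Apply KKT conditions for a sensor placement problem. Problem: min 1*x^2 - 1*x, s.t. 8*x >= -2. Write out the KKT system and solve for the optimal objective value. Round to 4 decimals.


Step 1: Try lambda = 0 (constraint inactive).
Stationarity: 2*1*x - 1 = 0
x* = 1/(2*1) = 0.5
Check constraint: 8*0.5 = 4.0 >= -2 -- satisfied.
Step 2: Compute optimal value.
f(x*) = 1*0.5^2 - 1*0.5 = -0.25


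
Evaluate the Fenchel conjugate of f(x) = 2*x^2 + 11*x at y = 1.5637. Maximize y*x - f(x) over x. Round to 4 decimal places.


f*(y) = sup_x {y*x - a*x^2 - b*x} = sup_x {(y-b)*x - a*x^2}
FOC: (y - b) - 2a*x = 0 => x* = (y - b)/(2a)
x* = (1.5637 - 11)/(2*2) = -2.3591
f*(1.5637) = (y-b)^2/(4a) = (1.5637 - 11)^2/(4*2)
= 89.0438/8 = 11.1305


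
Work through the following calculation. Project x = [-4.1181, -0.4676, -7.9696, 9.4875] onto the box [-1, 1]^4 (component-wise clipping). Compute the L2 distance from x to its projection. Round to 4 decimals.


Project each component onto [-1, 1].
clip(-4.1181) = -1.0, clip(-0.4676) = -0.4676, clip(-7.9696) = -1.0, clip(9.4875) = 1.0
Projection = [-1.0, -0.4676, -1.0, 1.0]
Squared diffs: [9.7225, 0.0, 48.5753, 72.0377]
Distance = sqrt(130.3355) = 11.4165


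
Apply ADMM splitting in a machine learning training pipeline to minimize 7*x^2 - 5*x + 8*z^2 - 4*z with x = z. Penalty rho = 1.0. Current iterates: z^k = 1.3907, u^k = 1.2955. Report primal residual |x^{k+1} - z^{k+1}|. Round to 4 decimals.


ADMM iteration with rho = 1.0, z^k = 1.3907, u^k = 1.2955
Step 1: x-update.
Minimize 7*x^2 - 5*x + (1.0/2)*(x - 1.3907 + 1.2955)^2
FOC: (2*7 + 1.0)*x = 5 + 1.0*(1.3907 - 1.2955)
x^{k+1} = 0.3397
Step 2: z-update.
Minimize 8*z^2 - 4*z + (1.0/2)*(0.3397 - z + 1.2955)^2
FOC: (2*8 + 1.0)*z = 4 + 1.0*(0.3397 + 1.2955)
z^{k+1} = 0.3315
Step 3: u-update.
u^{k+1} = 1.2955 + 0.3397 - 0.3315 = 1.3037
Step 4: Primal residual = |0.3397 - 0.3315| = 0.0082


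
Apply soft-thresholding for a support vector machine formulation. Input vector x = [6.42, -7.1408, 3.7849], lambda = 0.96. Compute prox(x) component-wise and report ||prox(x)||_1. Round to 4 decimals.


Soft-thresholding with lambda = 0.96:
prox(6.42) = sign(6.42)*max(|6.42| - 0.96, 0) = 5.46
prox(-7.1408) = sign(-7.1408)*max(|-7.1408| - 0.96, 0) = -6.1808
prox(3.7849) = sign(3.7849)*max(|3.7849| - 0.96, 0) = 2.8249
prox(x) = [5.46, -6.1808, 2.8249]
||prox(x)||_1 = 5.46 + 6.1808 + 2.8249 = 14.4657


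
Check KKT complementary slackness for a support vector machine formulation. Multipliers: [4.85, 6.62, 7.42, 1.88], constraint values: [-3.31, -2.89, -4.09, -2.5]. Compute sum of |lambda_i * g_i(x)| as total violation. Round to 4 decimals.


KKT complementary slackness check:
lambda_1 * g_1 = 4.85 * -3.31 = -16.0535
lambda_2 * g_2 = 6.62 * -2.89 = -19.1318
lambda_3 * g_3 = 7.42 * -4.09 = -30.3478
lambda_4 * g_4 = 1.88 * -2.5 = -4.7
Total violation = 16.0535 + 19.1318 + 30.3478 + 4.7 = 70.2331


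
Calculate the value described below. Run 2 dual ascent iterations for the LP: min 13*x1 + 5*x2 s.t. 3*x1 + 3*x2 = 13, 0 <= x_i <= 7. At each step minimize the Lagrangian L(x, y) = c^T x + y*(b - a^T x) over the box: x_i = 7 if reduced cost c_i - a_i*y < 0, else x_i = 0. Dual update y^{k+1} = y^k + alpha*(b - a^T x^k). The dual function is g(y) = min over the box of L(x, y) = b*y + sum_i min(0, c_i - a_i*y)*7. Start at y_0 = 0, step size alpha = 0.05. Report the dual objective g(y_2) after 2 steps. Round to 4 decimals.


Dual ascent for LP: min 13*x1 + 5*x2, 3*x1 + 3*x2 = 13, 0 <= x_i <= 7
Step 1: y^k = 0.0, reduced costs: (13.0, 5.0)
  x^k = (0.0, 0.0), subgradient = b - a^T x = 13.0
  y^{k+1} = 0.0 + 0.05*13.0 = 0.65
Step 2: y^k = 0.65, reduced costs: (11.05, 3.05)
  x^k = (0.0, 0.0), subgradient = b - a^T x = 13.0
  y^{k+1} = 0.65 + 0.05*13.0 = 1.3
Dual objective at y_2 = 1.3: reduced costs (9.1, 1.1), box minimizer x = (0.0, 0.0)
g(y_2) = b*y + (c1 - a1*y)*x1 + (c2 - a2*y)*x2 = 13*1.3 + 9.1*0.0 + 1.1*0.0 = 16.9 + 0.0 + 0.0 = 16.9


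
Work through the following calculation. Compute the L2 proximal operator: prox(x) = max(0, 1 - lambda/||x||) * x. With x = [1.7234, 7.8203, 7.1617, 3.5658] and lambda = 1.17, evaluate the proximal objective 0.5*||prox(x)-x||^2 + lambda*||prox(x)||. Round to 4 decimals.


Step 1: Compute ||x||.
||x|| = 11.3195
Step 2: Compute scaling factor.
scale = max(0, 1 - 1.17/11.3195) = 0.8966
Step 3: prox(x) = [1.5453, 7.012, 6.4215, 3.1972]
||prox(x)|| = 10.1495
Step 4: Proximal objective.
0.5*||prox-x||^2 = 0.6845
lambda*||prox|| = 11.8749
Total = 12.5594


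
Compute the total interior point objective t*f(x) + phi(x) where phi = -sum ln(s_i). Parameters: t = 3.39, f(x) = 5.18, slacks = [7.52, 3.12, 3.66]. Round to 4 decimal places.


Step 1: Compute log-barrier.
ln values: [2.0176, 1.1378, 1.2975]
phi = -(2.0176 + 1.1378 + 1.2975) = -4.4529
Step 2: Compute augmented objective.
t*f(x) = 3.39*5.18 = 17.5602
Total = 17.5602 - 4.4529 = 13.1073


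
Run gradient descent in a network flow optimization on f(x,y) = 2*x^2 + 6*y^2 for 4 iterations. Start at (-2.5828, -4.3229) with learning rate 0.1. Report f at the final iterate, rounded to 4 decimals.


Gradient descent on f(x,y) = 2*x^2 + 6*y^2.
Starting point: (-2.5828, -4.3229), alpha = 0.1
Step 1: grad_x = 2*2*-2.5828 = -10.3312, grad_y = 2*6*-4.3229 = -51.8748
  x_1 = -2.5828 - 0.1*-10.3312 = -1.5497
  y_1 = -4.3229 - 0.1*-51.8748 = 0.8646
Step 2: grad_x = 2*2*-1.5497 = -6.1987, grad_y = 2*6*0.8646 = 10.375
  x_2 = -1.5497 - 0.1*-6.1987 = -0.9298
  y_2 = 0.8646 - 0.1*10.375 = -0.1729
Step 3: grad_x = 2*2*-0.9298 = -3.7192, grad_y = 2*6*-0.1729 = -2.075
  x_3 = -0.9298 - 0.1*-3.7192 = -0.5579
  y_3 = -0.1729 - 0.1*-2.075 = 0.0346
Step 4: grad_x = 2*2*-0.5579 = -2.2315, grad_y = 2*6*0.0346 = 0.415
  x_4 = -0.5579 - 0.1*-2.2315 = -0.3347
  y_4 = 0.0346 - 0.1*0.415 = -0.0069
f(-0.3347, -0.0069) = 2*(-0.3347)^2 + 6*(-0.0069)^2 = 0.2244


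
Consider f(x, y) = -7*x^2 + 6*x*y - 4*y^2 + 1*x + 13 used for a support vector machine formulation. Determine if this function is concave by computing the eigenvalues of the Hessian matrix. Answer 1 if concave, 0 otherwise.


The Hessian of f(x,y) = -7*x^2 + 6*x*y - 4*y^2 + 1*x + 13 is:
H = [[-14, 6], [6, -8]]
Trace = -14 - 8 = -22
Determinant = -14*-8 - (6)^2 = 76
Discriminant = (-22)^2 - 4*76 = 180.0
Eigenvalues: lambda_1 = -17.7082, lambda_2 = -4.2918
The function is concave.

1


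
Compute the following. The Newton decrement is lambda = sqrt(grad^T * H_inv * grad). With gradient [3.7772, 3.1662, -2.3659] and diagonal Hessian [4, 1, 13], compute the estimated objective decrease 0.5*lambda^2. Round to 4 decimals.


Step 1: H is diagonal, so H^(-1) * g = [0.9443, 3.1662, -0.182].
Step 2: g^T H^(-1) g = sum_i g_i^2 / H_ii
  = (3.7772)^2/4 + (3.1662)^2/1 + (-2.3659)^2/13
  = 3.5668 + 10.0248 + 0.4306 = 14.0222
Step 3: Objective decrease = 0.5 * g^T H^(-1) g = 7.0111


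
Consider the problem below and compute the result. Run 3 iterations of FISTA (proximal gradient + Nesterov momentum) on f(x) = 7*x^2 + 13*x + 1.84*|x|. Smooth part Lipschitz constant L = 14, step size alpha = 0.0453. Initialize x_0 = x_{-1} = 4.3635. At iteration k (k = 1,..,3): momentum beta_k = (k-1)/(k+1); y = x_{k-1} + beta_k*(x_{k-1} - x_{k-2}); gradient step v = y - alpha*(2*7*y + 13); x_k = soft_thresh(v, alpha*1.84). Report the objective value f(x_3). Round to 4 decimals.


FISTA on f(x) = 7*x^2 + 13*x + 1.84*|x|
L = 14, alpha = 0.0453
Iteration 1: beta = 0.0, y = 4.3635 + 0.0*(4.3635 - 4.3635) = 4.3635
  grad(y) = 74.089, v = y - alpha*grad = 1.0073
  prox(v) = soft_thresh(1.0073, 0.0834) = 0.9239
Iteration 2: beta = 0.3333, y = 0.9239 + 0.3333*(0.9239 - 4.3635) = -0.2226
  grad(y) = 9.8834, v = y - alpha*grad = -0.6703
  prox(v) = soft_thresh(-0.6703, 0.0834) = -0.587
Iteration 3: beta = 0.5, y = -0.587 + 0.5*(-0.587 - 0.9239) = -1.3424
  grad(y) = -5.794, v = y - alpha*grad = -1.08
  prox(v) = soft_thresh(-1.08, 0.0834) = -0.9966
f(x_3) = 7*(-0.9966)^2 + 13*(-0.9966) + 1.84*|-0.9966| = -4.1696


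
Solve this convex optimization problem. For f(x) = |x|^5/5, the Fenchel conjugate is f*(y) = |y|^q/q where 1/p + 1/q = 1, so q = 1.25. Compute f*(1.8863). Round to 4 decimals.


The conjugate exponent q satisfies 1/p + 1/q = 1.
p = 5, so q = 5/(5 - 1) = 1.25
|y|^q = 1.8863^1.25 = 2.2106
f*(1.8863) = 2.2106 / 1.25 = 1.7685


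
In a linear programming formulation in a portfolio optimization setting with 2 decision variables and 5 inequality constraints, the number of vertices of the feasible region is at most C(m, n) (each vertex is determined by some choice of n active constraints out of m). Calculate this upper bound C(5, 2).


Each vertex corresponds to some choice of n active constraints out of m, so the number of vertices is at most C(m, n) = m! / (n!(m-n)!).
m = 5, n = 2
Numerator: 5 * 4
Denominator: 2! = 2
C(5, 2) = 10


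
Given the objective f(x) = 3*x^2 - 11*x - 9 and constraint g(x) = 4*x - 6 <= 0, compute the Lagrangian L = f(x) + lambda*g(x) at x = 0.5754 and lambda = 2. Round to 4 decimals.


Step 1: Evaluate f(x).
f(0.5754) = 3*0.5754^2 - 11*0.5754 - 9 = -14.3361
Step 2: Evaluate g(x).
g(0.5754) = 4*0.5754 - 6 = -3.6984
Step 3: Compute Lagrangian.
L = -14.3361 + 2*-3.6984 = -21.7329


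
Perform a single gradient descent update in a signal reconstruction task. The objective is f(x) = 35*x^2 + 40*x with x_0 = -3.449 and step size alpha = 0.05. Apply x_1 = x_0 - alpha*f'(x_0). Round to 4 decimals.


We compute the gradient at x_0 and apply the update.
f'(x) = 70*x + 40
f'(-3.449) = 70*-3.449 + 40 = -201.43
x_1 = -3.449 - 0.05*-201.43 = 6.6225


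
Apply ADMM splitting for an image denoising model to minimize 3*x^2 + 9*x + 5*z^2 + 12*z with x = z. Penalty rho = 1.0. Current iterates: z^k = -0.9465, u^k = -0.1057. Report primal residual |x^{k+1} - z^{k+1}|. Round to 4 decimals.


ADMM iteration with rho = 1.0, z^k = -0.9465, u^k = -0.1057
Step 1: x-update.
Minimize 3*x^2 + 9*x + (1.0/2)*(x + 0.9465 - 0.1057)^2
FOC: (2*3 + 1.0)*x = -9 + 1.0*(-0.9465 + 0.1057)
x^{k+1} = -1.4058
Step 2: z-update.
Minimize 5*z^2 + 12*z + (1.0/2)*(-1.4058 - z - 0.1057)^2
FOC: (2*5 + 1.0)*z = -12 + 1.0*(-1.4058 - 0.1057)
z^{k+1} = -1.2283
Step 3: u-update.
u^{k+1} = -0.1057 - 1.4058 + 1.2283 = -0.2832
Step 4: Primal residual = |-1.4058 + 1.2283| = 0.1775


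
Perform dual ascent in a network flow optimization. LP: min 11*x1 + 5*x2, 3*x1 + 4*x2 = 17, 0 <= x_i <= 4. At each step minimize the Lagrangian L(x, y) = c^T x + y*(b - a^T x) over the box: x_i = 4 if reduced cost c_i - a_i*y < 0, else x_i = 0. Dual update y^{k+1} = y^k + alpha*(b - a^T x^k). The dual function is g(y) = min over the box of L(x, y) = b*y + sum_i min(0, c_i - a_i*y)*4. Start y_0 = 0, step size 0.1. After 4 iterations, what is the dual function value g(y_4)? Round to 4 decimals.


Dual ascent for LP: min 11*x1 + 5*x2, 3*x1 + 4*x2 = 17, 0 <= x_i <= 4
Step 1: y^k = 0.0, reduced costs: (11.0, 5.0)
  x^k = (0.0, 0.0), subgradient = b - a^T x = 17.0
  y^{k+1} = 0.0 + 0.1*17.0 = 1.7
Step 2: y^k = 1.7, reduced costs: (5.9, -1.8)
  x^k = (0.0, 4.0), subgradient = b - a^T x = 1.0
  y^{k+1} = 1.7 + 0.1*1.0 = 1.8
Step 3: y^k = 1.8, reduced costs: (5.6, -2.2)
  x^k = (0.0, 4.0), subgradient = b - a^T x = 1.0
  y^{k+1} = 1.8 + 0.1*1.0 = 1.9
Step 4: y^k = 1.9, reduced costs: (5.3, -2.6)
  x^k = (0.0, 4.0), subgradient = b - a^T x = 1.0
  y^{k+1} = 1.9 + 0.1*1.0 = 2.0
Dual objective at y_4 = 2.0: reduced costs (5.0, -3.0), box minimizer x = (0.0, 4.0)
g(y_4) = b*y + (c1 - a1*y)*x1 + (c2 - a2*y)*x2 = 17*2.0 + 5.0*0.0 + (-3.0)*4.0 = 34.0 + 0.0 - 12.0 = 22.0


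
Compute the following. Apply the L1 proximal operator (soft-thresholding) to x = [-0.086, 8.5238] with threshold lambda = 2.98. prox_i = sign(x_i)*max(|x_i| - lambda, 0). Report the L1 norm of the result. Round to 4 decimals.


Soft-thresholding with lambda = 2.98:
prox(-0.086) = sign(-0.086)*max(|-0.086| - 2.98, 0) = 0.0
prox(8.5238) = sign(8.5238)*max(|8.5238| - 2.98, 0) = 5.5438
prox(x) = [0.0, 5.5438]
||prox(x)||_1 = 0.0 + 5.5438 = 5.5438


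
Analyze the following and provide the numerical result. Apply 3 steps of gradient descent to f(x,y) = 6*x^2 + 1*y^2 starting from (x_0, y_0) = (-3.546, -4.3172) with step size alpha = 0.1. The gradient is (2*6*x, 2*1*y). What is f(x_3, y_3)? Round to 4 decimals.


Gradient descent on f(x,y) = 6*x^2 + 1*y^2.
Starting point: (-3.546, -4.3172), alpha = 0.1
Step 1: grad_x = 2*6*-3.546 = -42.552, grad_y = 2*1*-4.3172 = -8.6344
  x_1 = -3.546 - 0.1*-42.552 = 0.7092
  y_1 = -4.3172 - 0.1*-8.6344 = -3.4538
Step 2: grad_x = 2*6*0.7092 = 8.5104, grad_y = 2*1*-3.4538 = -6.9075
  x_2 = 0.7092 - 0.1*8.5104 = -0.1418
  y_2 = -3.4538 - 0.1*-6.9075 = -2.763
Step 3: grad_x = 2*6*-0.1418 = -1.7021, grad_y = 2*1*-2.763 = -5.526
  x_3 = -0.1418 - 0.1*-1.7021 = 0.0284
  y_3 = -2.763 - 0.1*-5.526 = -2.2104
f(0.0284, -2.2104) = 6*0.0284^2 + 1*(-2.2104)^2 = 4.8907


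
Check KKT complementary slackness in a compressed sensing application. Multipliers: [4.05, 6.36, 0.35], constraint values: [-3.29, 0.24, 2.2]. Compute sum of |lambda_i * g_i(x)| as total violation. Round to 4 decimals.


KKT complementary slackness check:
lambda_1 * g_1 = 4.05 * -3.29 = -13.3245
lambda_2 * g_2 = 6.36 * 0.24 = 1.5264
lambda_3 * g_3 = 0.35 * 2.2 = 0.77
Total violation = 13.3245 + 1.5264 + 0.77 = 15.6209


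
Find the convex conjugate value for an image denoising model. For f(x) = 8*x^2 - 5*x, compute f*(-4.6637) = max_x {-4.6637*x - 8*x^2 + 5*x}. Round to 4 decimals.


f*(y) = sup_x {y*x - a*x^2 - b*x} = sup_x {(y-b)*x - a*x^2}
FOC: (y - b) - 2a*x = 0 => x* = (y - b)/(2a)
x* = (-4.6637 + 5)/(2*8) = 0.021
f*(-4.6637) = (y-b)^2/(4a) = (-4.6637 + 5)^2/(4*8)
= 0.1131/32 = 0.0035


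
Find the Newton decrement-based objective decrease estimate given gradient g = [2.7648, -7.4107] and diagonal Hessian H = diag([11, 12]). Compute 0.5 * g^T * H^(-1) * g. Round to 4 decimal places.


Step 1: H is diagonal, so H^(-1) * g = [0.2513, -0.6176].
Step 2: g^T H^(-1) g = sum_i g_i^2 / H_ii
  = (2.7648)^2/11 + (-7.4107)^2/12
  = 0.6949 + 4.5765 = 5.2715
Step 3: Objective decrease = 0.5 * g^T H^(-1) g = 2.6357


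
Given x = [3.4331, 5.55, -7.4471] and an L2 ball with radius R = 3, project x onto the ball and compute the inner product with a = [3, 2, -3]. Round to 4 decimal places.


Step 1: Compute ||x|| (intermediates to 6 decimals).
||x|| = sqrt(3.4331^2 + 5.55^2 + (-7.4471)^2) = 9.901918
Step 2: Project.
Since ||x|| > R, scale = R/||x|| = 3/9.901918 = 0.302972, proj(x) = scale * x
proj(x) = [1.040133, 1.681495, -2.256263]
Step 3: Dot product.
a^T * proj(x) = 3*1.040133 + 2*1.681495 - 3*(-2.256263) = 13.2522


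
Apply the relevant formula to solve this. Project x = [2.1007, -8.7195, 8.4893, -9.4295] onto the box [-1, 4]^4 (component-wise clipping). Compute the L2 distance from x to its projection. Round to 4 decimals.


Project each component onto [-1, 4].
clip(2.1007) = 2.1007, clip(-8.7195) = -1.0, clip(8.4893) = 4.0, clip(-9.4295) = -1.0
Projection = [2.1007, -1.0, 4.0, -1.0]
Squared diffs: [0.0, 59.5907, 20.1538, 71.0565]
Distance = sqrt(150.801) = 12.2801


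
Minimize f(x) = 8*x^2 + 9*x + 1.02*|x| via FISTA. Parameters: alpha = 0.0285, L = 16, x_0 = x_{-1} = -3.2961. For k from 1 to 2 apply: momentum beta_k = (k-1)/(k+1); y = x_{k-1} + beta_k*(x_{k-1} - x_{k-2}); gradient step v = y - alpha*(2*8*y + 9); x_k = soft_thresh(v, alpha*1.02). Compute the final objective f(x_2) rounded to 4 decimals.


FISTA on f(x) = 8*x^2 + 9*x + 1.02*|x|
L = 16, alpha = 0.0285
Iteration 1: beta = 0.0, y = -3.2961 + 0.0*(-3.2961 + 3.2961) = -3.2961
  grad(y) = -43.7376, v = y - alpha*grad = -2.0496
  prox(v) = soft_thresh(-2.0496, 0.0291) = -2.0205
Iteration 2: beta = 0.3333, y = -2.0205 + 0.3333*(-2.0205 + 3.2961) = -1.5953
  grad(y) = -16.525, v = y - alpha*grad = -1.1243
  prox(v) = soft_thresh(-1.1243, 0.0291) = -1.0953
f(x_2) = 8*(-1.0953)^2 + 9*(-1.0953) + 1.02*|-1.0953| = 0.8568


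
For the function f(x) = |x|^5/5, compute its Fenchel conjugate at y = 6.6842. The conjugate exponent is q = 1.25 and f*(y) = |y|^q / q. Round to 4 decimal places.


The conjugate exponent q satisfies 1/p + 1/q = 1.
p = 5, so q = 5/(5 - 1) = 1.25
|y|^q = 6.6842^1.25 = 10.7476
f*(6.6842) = 10.7476 / 1.25 = 8.5981


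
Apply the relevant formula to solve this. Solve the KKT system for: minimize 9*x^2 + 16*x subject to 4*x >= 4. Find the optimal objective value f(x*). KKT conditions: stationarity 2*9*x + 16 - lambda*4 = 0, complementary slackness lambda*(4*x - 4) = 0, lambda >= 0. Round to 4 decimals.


Step 1: Try lambda = 0 (constraint inactive).
x_unc = -16/(2*9) = -0.8889
Check: 4*-0.8889 = -3.5556 < 4 -- violated!
Step 2: Constraint must be active: 4*x = 4
x* = 4/4 = 1.0
lambda = (2*9*1.0 + 16)/4 = 8.5
Step 3: Compute optimal value.
f(x*) = 9*1.0^2 + 16*1.0 = 25.0


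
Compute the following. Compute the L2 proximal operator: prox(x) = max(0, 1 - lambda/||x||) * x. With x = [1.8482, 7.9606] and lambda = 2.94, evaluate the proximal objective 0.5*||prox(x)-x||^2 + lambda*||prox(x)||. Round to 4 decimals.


Step 1: Compute ||x||.
||x|| = 8.1723
Step 2: Compute scaling factor.
scale = max(0, 1 - 2.94/8.1723) = 0.6402
Step 3: prox(x) = [1.1833, 5.0968]
||prox(x)|| = 5.2323
Step 4: Proximal objective.
0.5*||prox-x||^2 = 4.3218
lambda*||prox|| = 15.383
Total = 19.7049


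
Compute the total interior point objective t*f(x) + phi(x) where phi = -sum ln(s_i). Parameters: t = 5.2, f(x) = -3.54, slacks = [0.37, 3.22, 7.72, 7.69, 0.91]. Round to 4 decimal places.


Step 1: Compute log-barrier.
ln values: [-0.9943, 1.1694, 2.0438, 2.0399, -0.0943]
phi = -(-0.9943 + 1.1694 + 2.0438 + 2.0399 - 0.0943) = -4.1646
Step 2: Compute augmented objective.
t*f(x) = 5.2*-3.54 = -18.408
Total = -18.408 - 4.1646 = -22.5726


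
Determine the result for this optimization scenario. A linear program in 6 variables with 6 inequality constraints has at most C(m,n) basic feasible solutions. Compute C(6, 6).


Each vertex corresponds to some choice of n active constraints out of m, so the number of vertices is at most C(m, n) = m! / (n!(m-n)!).
m = 6, n = 6
Numerator: 6 * 5 * 4 * 3 * 2 * 1
Denominator: 6! = 720
C(6, 6) = 1


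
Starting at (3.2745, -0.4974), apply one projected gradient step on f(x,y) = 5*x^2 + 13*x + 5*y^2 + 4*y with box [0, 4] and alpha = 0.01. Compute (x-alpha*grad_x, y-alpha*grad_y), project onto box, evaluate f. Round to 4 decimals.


Step 1: Compute gradient at (3.2745, -0.4974).
grad_x = 2*5*3.2745 + 13 = 45.745
grad_y = 2*5*-0.4974 + 4 = -0.974
Step 2: Gradient step.
x_raw = 3.2745 - 0.01*45.745 = 2.8171
y_raw = -0.4974 - 0.01*-0.974 = -0.4877
Step 3: Project onto [0, 4].
x_proj = clip(2.8171) = 2.8171
y_proj = clip(-0.4877) = 0.0
Step 4: Evaluate f.
f(2.8171, 0.0) = 76.3005


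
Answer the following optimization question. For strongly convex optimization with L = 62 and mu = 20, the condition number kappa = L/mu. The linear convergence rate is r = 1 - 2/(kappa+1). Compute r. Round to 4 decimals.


Step 1: Compute the condition number.
kappa = L/mu = 62/20 = 3.1
Step 2: Compute the convergence rate.
r = 1 - 2/(kappa + 1) = 1 - 2*mu/(L + mu) = (L - mu)/(L + mu) = 42/82 = 0.5122


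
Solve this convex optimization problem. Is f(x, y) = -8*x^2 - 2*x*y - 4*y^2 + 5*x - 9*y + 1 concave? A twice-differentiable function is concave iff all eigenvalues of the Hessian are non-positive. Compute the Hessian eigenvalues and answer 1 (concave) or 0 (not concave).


The Hessian of f(x,y) = -8*x^2 - 2*x*y - 4*y^2 + 5*x - 9*y + 1 is:
H = [[-16, -2], [-2, -8]]
Trace = -16 - 8 = -24
Determinant = -16*-8 - (-2)^2 = 124
Discriminant = (-24)^2 - 4*124 = 80.0
Eigenvalues: lambda_1 = -16.4721, lambda_2 = -7.5279
The function is concave.

1


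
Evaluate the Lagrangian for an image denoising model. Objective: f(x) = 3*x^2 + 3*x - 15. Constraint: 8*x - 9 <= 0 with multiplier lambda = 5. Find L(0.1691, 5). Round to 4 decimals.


Step 1: Evaluate f(x).
f(0.1691) = 3*0.1691^2 + 3*0.1691 - 15 = -14.4069
Step 2: Evaluate g(x).
g(0.1691) = 8*0.1691 - 9 = -7.6472
Step 3: Compute Lagrangian.
L = -14.4069 + 5*-7.6472 = -52.6429


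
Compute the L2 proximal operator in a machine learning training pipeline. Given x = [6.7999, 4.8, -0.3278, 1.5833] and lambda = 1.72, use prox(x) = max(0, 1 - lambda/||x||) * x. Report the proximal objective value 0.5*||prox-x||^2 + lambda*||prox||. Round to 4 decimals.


Step 1: Compute ||x||.
||x|| = 8.479
Step 2: Compute scaling factor.
scale = max(0, 1 - 1.72/8.479) = 0.7971
Step 3: prox(x) = [5.4205, 3.8263, -0.2613, 1.2621]
||prox(x)|| = 6.759
Step 4: Proximal objective.
0.5*||prox-x||^2 = 1.4792
lambda*||prox|| = 11.6255
Total = 13.1046


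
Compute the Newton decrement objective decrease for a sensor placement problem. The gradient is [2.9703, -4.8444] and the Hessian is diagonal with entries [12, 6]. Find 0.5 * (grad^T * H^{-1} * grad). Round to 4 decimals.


Step 1: H is diagonal, so H^(-1) * g = [0.2475, -0.8074].
Step 2: g^T H^(-1) g = sum_i g_i^2 / H_ii
  = (2.9703)^2/12 + (-4.8444)^2/6
  = 0.7352 + 3.9114 = 4.6466
Step 3: Objective decrease = 0.5 * g^T H^(-1) g = 2.3233


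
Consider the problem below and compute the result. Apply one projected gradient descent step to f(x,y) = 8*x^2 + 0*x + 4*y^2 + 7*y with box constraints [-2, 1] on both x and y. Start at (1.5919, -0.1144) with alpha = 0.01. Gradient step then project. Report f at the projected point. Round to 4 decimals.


Step 1: Compute gradient at (1.5919, -0.1144).
grad_x = 2*8*1.5919 + 0 = 25.4704
grad_y = 2*4*-0.1144 + 7 = 6.0848
Step 2: Gradient step.
x_raw = 1.5919 - 0.01*25.4704 = 1.3372
y_raw = -0.1144 - 0.01*6.0848 = -0.1752
Step 3: Project onto [-2, 1].
x_proj = clip(1.3372) = 1.0
y_proj = clip(-0.1752) = -0.1752
Step 4: Evaluate f.
f(1.0, -0.1752) = 6.8961


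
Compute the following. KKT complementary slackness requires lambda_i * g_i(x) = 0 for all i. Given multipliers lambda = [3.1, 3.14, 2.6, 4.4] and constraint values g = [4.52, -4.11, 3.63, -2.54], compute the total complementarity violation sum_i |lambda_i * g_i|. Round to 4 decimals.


KKT complementary slackness check:
lambda_1 * g_1 = 3.1 * 4.52 = 14.012
lambda_2 * g_2 = 3.14 * -4.11 = -12.9054
lambda_3 * g_3 = 2.6 * 3.63 = 9.438
lambda_4 * g_4 = 4.4 * -2.54 = -11.176
Total violation = 14.012 + 12.9054 + 9.438 + 11.176 = 47.5314


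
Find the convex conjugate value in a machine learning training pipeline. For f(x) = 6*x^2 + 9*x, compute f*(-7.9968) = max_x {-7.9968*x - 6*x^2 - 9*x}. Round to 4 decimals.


f*(y) = sup_x {y*x - a*x^2 - b*x} = sup_x {(y-b)*x - a*x^2}
FOC: (y - b) - 2a*x = 0 => x* = (y - b)/(2a)
x* = (-7.9968 - 9)/(2*6) = -1.4164
f*(-7.9968) = (y-b)^2/(4a) = (-7.9968 - 9)^2/(4*6)
= 288.8912/24 = 12.0371


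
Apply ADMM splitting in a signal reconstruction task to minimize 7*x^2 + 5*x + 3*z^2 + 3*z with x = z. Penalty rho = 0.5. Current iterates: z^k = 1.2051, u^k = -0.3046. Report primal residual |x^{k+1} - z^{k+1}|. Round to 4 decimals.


ADMM iteration with rho = 0.5, z^k = 1.2051, u^k = -0.3046
Step 1: x-update.
Minimize 7*x^2 + 5*x + (0.5/2)*(x - 1.2051 - 0.3046)^2
FOC: (2*7 + 0.5)*x = -5 + 0.5*(1.2051 + 0.3046)
x^{k+1} = -0.2928
Step 2: z-update.
Minimize 3*z^2 + 3*z + (0.5/2)*(-0.2928 - z - 0.3046)^2
FOC: (2*3 + 0.5)*z = -3 + 0.5*(-0.2928 - 0.3046)
z^{k+1} = -0.5075
Step 3: u-update.
u^{k+1} = -0.3046 - 0.2928 + 0.5075 = -0.0899
Step 4: Primal residual = |-0.2928 + 0.5075| = 0.2147


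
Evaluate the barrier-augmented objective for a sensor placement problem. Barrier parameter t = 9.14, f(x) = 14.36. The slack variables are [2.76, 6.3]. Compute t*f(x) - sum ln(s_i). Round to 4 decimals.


Step 1: Compute log-barrier.
ln values: [1.0152, 1.8405]
phi = -(1.0152 + 1.8405) = -2.8558
Step 2: Compute augmented objective.
t*f(x) = 9.14*14.36 = 131.2504
Total = 131.2504 - 2.8558 = 128.3946


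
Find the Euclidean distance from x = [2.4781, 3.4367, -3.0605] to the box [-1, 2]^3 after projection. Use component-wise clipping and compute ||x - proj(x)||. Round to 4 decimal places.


Project each component onto [-1, 2].
clip(2.4781) = 2.0, clip(3.4367) = 2.0, clip(-3.0605) = -1.0
Projection = [2.0, 2.0, -1.0]
Squared diffs: [0.2286, 2.0641, 4.2457]
Distance = sqrt(6.5384) = 2.557


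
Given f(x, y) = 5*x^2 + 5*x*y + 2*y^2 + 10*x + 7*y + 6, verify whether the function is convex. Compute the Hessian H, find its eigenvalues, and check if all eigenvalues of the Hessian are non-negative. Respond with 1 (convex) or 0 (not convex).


The Hessian of f(x,y) = 5*x^2 + 5*x*y + 2*y^2 + 10*x + 7*y + 6 is:
H = [[10, 5], [5, 4]]
Trace = 10 + 4 = 14
Determinant = 10*4 - (5)^2 = 15
Discriminant = (14)^2 - 4*15 = 136.0
Eigenvalues: lambda_1 = 1.169, lambda_2 = 12.831
The function is convex.

1


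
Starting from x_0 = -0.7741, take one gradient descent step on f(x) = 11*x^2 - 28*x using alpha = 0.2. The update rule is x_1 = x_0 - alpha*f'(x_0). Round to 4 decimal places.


We compute the gradient at x_0 and apply the update.
f'(x) = 22*x - 28
f'(-0.7741) = 22*-0.7741 - 28 = -45.0302
x_1 = -0.7741 - 0.2*-45.0302 = 8.2319


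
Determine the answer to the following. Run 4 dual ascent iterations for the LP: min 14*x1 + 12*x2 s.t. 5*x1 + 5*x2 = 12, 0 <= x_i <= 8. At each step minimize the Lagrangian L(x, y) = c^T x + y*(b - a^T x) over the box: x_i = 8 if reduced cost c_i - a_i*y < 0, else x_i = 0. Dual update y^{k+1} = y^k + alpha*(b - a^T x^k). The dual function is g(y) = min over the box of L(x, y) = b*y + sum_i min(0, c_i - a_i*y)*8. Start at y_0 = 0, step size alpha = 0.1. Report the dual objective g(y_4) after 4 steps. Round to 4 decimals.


Dual ascent for LP: min 14*x1 + 12*x2, 5*x1 + 5*x2 = 12, 0 <= x_i <= 8
Step 1: y^k = 0.0, reduced costs: (14.0, 12.0)
  x^k = (0.0, 0.0), subgradient = b - a^T x = 12.0
  y^{k+1} = 0.0 + 0.1*12.0 = 1.2
Step 2: y^k = 1.2, reduced costs: (8.0, 6.0)
  x^k = (0.0, 0.0), subgradient = b - a^T x = 12.0
  y^{k+1} = 1.2 + 0.1*12.0 = 2.4
Step 3: y^k = 2.4, reduced costs: (2.0, 0.0)
  x^k = (0.0, 0.0), subgradient = b - a^T x = 12.0
  y^{k+1} = 2.4 + 0.1*12.0 = 3.6
Step 4: y^k = 3.6, reduced costs: (-4.0, -6.0)
  x^k = (8.0, 8.0), subgradient = b - a^T x = -68.0
  y^{k+1} = 3.6 + 0.1*-68.0 = -3.2
Dual objective at y_4 = -3.2: reduced costs (30.0, 28.0), box minimizer x = (0.0, 0.0)
g(y_4) = b*y + (c1 - a1*y)*x1 + (c2 - a2*y)*x2 = 12*(-3.2) + 30.0*0.0 + 28.0*0.0 = -38.4 + 0.0 + 0.0 = -38.4


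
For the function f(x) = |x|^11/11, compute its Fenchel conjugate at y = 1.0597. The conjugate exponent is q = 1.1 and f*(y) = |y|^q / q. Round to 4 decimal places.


The conjugate exponent q satisfies 1/p + 1/q = 1.
p = 11, so q = 11/(11 - 1) = 1.1
|y|^q = 1.0597^1.1 = 1.0659
f*(1.0597) = 1.0659 / 1.1 = 0.969


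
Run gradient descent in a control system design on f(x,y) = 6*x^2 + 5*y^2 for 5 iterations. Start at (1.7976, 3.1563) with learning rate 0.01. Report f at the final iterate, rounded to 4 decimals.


Gradient descent on f(x,y) = 6*x^2 + 5*y^2.
Starting point: (1.7976, 3.1563), alpha = 0.01
Step 1: grad_x = 2*6*1.7976 = 21.5712, grad_y = 2*5*3.1563 = 31.563
  x_1 = 1.7976 - 0.01*21.5712 = 1.5819
  y_1 = 3.1563 - 0.01*31.563 = 2.8407
Step 2: grad_x = 2*6*1.5819 = 18.9827, grad_y = 2*5*2.8407 = 28.4067
  x_2 = 1.5819 - 0.01*18.9827 = 1.3921
  y_2 = 2.8407 - 0.01*28.4067 = 2.5566
Step 3: grad_x = 2*6*1.3921 = 16.7047, grad_y = 2*5*2.5566 = 25.566
  x_3 = 1.3921 - 0.01*16.7047 = 1.225
  y_3 = 2.5566 - 0.01*25.566 = 2.3009
Step 4: grad_x = 2*6*1.225 = 14.7002, grad_y = 2*5*2.3009 = 23.0094
  x_4 = 1.225 - 0.01*14.7002 = 1.078
  y_4 = 2.3009 - 0.01*23.0094 = 2.0708
Step 5: grad_x = 2*6*1.078 = 12.9361, grad_y = 2*5*2.0708 = 20.7085
  x_5 = 1.078 - 0.01*12.9361 = 0.9487
  y_5 = 2.0708 - 0.01*20.7085 = 1.8638
f(0.9487, 1.8638) = 6*0.9487^2 + 5*1.8638^2 = 22.7677


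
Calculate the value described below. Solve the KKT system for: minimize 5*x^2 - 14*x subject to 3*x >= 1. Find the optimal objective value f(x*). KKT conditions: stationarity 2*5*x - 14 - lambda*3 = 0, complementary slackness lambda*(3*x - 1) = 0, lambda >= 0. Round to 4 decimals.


Step 1: Try lambda = 0 (constraint inactive).
Stationarity: 2*5*x - 14 = 0
x* = 14/(2*5) = 1.4
Check constraint: 3*1.4 = 4.2 >= 1 -- satisfied.
Step 2: Compute optimal value.
f(x*) = 5*1.4^2 - 14*1.4 = -9.8


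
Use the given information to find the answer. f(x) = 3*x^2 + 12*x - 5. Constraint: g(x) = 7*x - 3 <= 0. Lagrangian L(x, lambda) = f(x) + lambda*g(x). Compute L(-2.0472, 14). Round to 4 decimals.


Step 1: Evaluate f(x).
f(-2.0472) = 3*(-2.0472)^2 + 12*(-2.0472) - 5 = -16.9933
Step 2: Evaluate g(x).
g(-2.0472) = 7*-2.0472 - 3 = -17.3304
Step 3: Compute Lagrangian.
L = -16.9933 + 14*-17.3304 = -259.6189


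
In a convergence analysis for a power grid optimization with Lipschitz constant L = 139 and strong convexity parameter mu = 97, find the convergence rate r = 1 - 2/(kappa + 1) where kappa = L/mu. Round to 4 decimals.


Step 1: Compute the condition number.
kappa = L/mu = 139/97 = 1.433
Step 2: Compute the convergence rate.
r = 1 - 2/(kappa + 1) = 1 - 2*mu/(L + mu) = (L - mu)/(L + mu) = 42/236 = 0.178


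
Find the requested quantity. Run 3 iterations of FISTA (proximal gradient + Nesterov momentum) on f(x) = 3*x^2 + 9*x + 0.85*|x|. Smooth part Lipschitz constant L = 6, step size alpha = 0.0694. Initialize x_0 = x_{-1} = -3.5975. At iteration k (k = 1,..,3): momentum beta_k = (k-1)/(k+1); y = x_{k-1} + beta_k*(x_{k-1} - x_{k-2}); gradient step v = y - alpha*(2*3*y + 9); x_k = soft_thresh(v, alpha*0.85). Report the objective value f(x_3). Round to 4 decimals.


FISTA on f(x) = 3*x^2 + 9*x + 0.85*|x|
L = 6, alpha = 0.0694
Iteration 1: beta = 0.0, y = -3.5975 + 0.0*(-3.5975 + 3.5975) = -3.5975
  grad(y) = -12.585, v = y - alpha*grad = -2.7241
  prox(v) = soft_thresh(-2.7241, 0.059) = -2.6651
Iteration 2: beta = 0.3333, y = -2.6651 + 0.3333*(-2.6651 + 3.5975) = -2.3543
  grad(y) = -5.1259, v = y - alpha*grad = -1.9986
  prox(v) = soft_thresh(-1.9986, 0.059) = -1.9396
Iteration 3: beta = 0.5, y = -1.9396 + 0.5*(-1.9396 + 2.6651) = -1.5768
  grad(y) = -0.461, v = y - alpha*grad = -1.5448
  prox(v) = soft_thresh(-1.5448, 0.059) = -1.4858
f(x_3) = 3*(-1.4858)^2 + 9*(-1.4858) + 0.85*|-1.4858| = -5.4864


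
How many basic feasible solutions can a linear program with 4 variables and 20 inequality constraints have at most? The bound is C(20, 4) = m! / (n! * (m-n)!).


Each vertex corresponds to some choice of n active constraints out of m, so the number of vertices is at most C(m, n) = m! / (n!(m-n)!).
m = 20, n = 4
Numerator: 20 * 19 * 18 * 17
Denominator: 4! = 24
C(20, 4) = 4845


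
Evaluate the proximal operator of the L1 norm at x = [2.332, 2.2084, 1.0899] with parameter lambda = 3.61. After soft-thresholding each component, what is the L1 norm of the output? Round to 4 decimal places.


Soft-thresholding with lambda = 3.61:
prox(2.332) = sign(2.332)*max(|2.332| - 3.61, 0) = 0.0
prox(2.2084) = sign(2.2084)*max(|2.2084| - 3.61, 0) = 0.0
prox(1.0899) = sign(1.0899)*max(|1.0899| - 3.61, 0) = 0.0
prox(x) = [0.0, 0.0, 0.0]
||prox(x)||_1 = 0.0 + 0.0 + 0.0 = 0.0


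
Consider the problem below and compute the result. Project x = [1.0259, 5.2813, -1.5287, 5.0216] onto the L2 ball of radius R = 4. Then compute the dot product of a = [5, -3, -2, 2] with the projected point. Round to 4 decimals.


Step 1: Compute ||x|| (intermediates to 6 decimals).
||x|| = sqrt(1.0259^2 + 5.2813^2 + (-1.5287)^2 + 5.0216^2) = 7.516515
Step 2: Project.
Since ||x|| > R, scale = R/||x|| = 4/7.516515 = 0.532162, proj(x) = scale * x
proj(x) = [0.545945, 2.810507, -0.813516, 2.672305]
Step 3: Dot product.
a^T * proj(x) = 5*0.545945 - 3*2.810507 - 2*(-0.813516) + 2*2.672305 = 1.2698


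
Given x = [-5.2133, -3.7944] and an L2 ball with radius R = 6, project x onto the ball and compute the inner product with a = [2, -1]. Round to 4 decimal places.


Step 1: Compute ||x|| (intermediates to 6 decimals).
||x|| = sqrt((-5.2133)^2 + (-3.7944)^2) = 6.447943
Step 2: Project.
Since ||x|| > R, scale = R/||x|| = 6/6.447943 = 0.930529, proj(x) = scale * x
proj(x) = [-4.851127, -3.530799]
Step 3: Dot product.
a^T * proj(x) = 2*(-4.851127) - 1*(-3.530799) = -6.1715


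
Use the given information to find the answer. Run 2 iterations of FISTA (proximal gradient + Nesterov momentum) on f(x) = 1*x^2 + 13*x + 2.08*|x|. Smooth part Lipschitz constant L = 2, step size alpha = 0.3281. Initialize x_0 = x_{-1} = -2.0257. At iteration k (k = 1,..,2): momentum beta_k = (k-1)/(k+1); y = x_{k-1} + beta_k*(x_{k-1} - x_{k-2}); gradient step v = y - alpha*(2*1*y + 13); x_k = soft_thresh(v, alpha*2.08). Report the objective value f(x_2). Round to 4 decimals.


FISTA on f(x) = 1*x^2 + 13*x + 2.08*|x|
L = 2, alpha = 0.3281
Iteration 1: beta = 0.0, y = -2.0257 + 0.0*(-2.0257 + 2.0257) = -2.0257
  grad(y) = 8.9486, v = y - alpha*grad = -4.9617
  prox(v) = soft_thresh(-4.9617, 0.6824) = -4.2793
Iteration 2: beta = 0.3333, y = -4.2793 + 0.3333*(-4.2793 + 2.0257) = -5.0305
  grad(y) = 2.939, v = y - alpha*grad = -5.9948
  prox(v) = soft_thresh(-5.9948, 0.6824) = -5.3123
f(x_2) = 1*(-5.3123)^2 + 13*(-5.3123) + 2.08*|-5.3123| = -29.7898


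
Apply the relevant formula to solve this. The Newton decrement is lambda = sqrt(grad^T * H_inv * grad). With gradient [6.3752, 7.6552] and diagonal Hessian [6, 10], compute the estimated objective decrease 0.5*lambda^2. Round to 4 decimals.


Step 1: H is diagonal, so H^(-1) * g = [1.0625, 0.7655].
Step 2: g^T H^(-1) g = sum_i g_i^2 / H_ii
  = (6.3752)^2/6 + (7.6552)^2/10
  = 6.7739 + 5.8602 = 12.6341
Step 3: Objective decrease = 0.5 * g^T H^(-1) g = 6.317


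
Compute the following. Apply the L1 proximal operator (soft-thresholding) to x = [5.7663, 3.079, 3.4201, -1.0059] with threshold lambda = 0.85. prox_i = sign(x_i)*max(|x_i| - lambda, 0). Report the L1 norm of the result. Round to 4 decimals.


Soft-thresholding with lambda = 0.85:
prox(5.7663) = sign(5.7663)*max(|5.7663| - 0.85, 0) = 4.9163
prox(3.079) = sign(3.079)*max(|3.079| - 0.85, 0) = 2.229
prox(3.4201) = sign(3.4201)*max(|3.4201| - 0.85, 0) = 2.5701
prox(-1.0059) = sign(-1.0059)*max(|-1.0059| - 0.85, 0) = -0.1559
prox(x) = [4.9163, 2.229, 2.5701, -0.1559]
||prox(x)||_1 = 4.9163 + 2.229 + 2.5701 + 0.1559 = 9.8713


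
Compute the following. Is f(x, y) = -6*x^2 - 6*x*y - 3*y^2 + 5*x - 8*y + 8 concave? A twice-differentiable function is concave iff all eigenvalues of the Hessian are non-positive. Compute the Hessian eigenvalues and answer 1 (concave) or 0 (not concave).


The Hessian of f(x,y) = -6*x^2 - 6*x*y - 3*y^2 + 5*x - 8*y + 8 is:
H = [[-12, -6], [-6, -6]]
Trace = -12 - 6 = -18
Determinant = -12*-6 - (-6)^2 = 36
Discriminant = (-18)^2 - 4*36 = 180.0
Eigenvalues: lambda_1 = -15.7082, lambda_2 = -2.2918
The function is concave.

1


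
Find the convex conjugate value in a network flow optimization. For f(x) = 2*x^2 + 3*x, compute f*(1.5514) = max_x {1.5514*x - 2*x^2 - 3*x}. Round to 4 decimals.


f*(y) = sup_x {y*x - a*x^2 - b*x} = sup_x {(y-b)*x - a*x^2}
FOC: (y - b) - 2a*x = 0 => x* = (y - b)/(2a)
x* = (1.5514 - 3)/(2*2) = -0.3622
f*(1.5514) = (y-b)^2/(4a) = (1.5514 - 3)^2/(4*2)
= 2.0984/8 = 0.2623


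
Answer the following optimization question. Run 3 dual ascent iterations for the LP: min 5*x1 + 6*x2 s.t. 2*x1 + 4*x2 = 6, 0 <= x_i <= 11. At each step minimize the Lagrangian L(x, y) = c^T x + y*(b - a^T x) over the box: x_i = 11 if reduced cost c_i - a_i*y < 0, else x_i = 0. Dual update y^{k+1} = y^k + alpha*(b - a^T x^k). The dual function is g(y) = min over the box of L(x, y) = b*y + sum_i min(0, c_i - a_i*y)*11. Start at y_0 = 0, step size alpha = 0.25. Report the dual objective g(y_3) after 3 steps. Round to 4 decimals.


Dual ascent for LP: min 5*x1 + 6*x2, 2*x1 + 4*x2 = 6, 0 <= x_i <= 11
Step 1: y^k = 0.0, reduced costs: (5.0, 6.0)
  x^k = (0.0, 0.0), subgradient = b - a^T x = 6.0
  y^{k+1} = 0.0 + 0.25*6.0 = 1.5
Step 2: y^k = 1.5, reduced costs: (2.0, 0.0)
  x^k = (0.0, 0.0), subgradient = b - a^T x = 6.0
  y^{k+1} = 1.5 + 0.25*6.0 = 3.0
Step 3: y^k = 3.0, reduced costs: (-1.0, -6.0)
  x^k = (11.0, 11.0), subgradient = b - a^T x = -60.0
  y^{k+1} = 3.0 + 0.25*-60.0 = -12.0
Dual objective at y_3 = -12.0: reduced costs (29.0, 54.0), box minimizer x = (0.0, 0.0)
g(y_3) = b*y + (c1 - a1*y)*x1 + (c2 - a2*y)*x2 = 6*(-12.0) + 29.0*0.0 + 54.0*0.0 = -72.0 + 0.0 + 0.0 = -72.0


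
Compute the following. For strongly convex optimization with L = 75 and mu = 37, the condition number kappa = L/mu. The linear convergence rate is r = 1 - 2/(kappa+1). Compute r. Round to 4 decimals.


Step 1: Compute the condition number.
kappa = L/mu = 75/37 = 2.027
Step 2: Compute the convergence rate.
r = 1 - 2/(kappa + 1) = 1 - 2*mu/(L + mu) = (L - mu)/(L + mu) = 38/112 = 0.3393


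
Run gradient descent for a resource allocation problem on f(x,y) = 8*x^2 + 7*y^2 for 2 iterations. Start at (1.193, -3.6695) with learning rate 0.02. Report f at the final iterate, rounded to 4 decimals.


Gradient descent on f(x,y) = 8*x^2 + 7*y^2.
Starting point: (1.193, -3.6695), alpha = 0.02
Step 1: grad_x = 2*8*1.193 = 19.088, grad_y = 2*7*-3.6695 = -51.373
  x_1 = 1.193 - 0.02*19.088 = 0.8112
  y_1 = -3.6695 - 0.02*-51.373 = -2.642
Step 2: grad_x = 2*8*0.8112 = 12.9798, grad_y = 2*7*-2.642 = -36.9886
  x_2 = 0.8112 - 0.02*12.9798 = 0.5516
  y_2 = -2.642 - 0.02*-36.9886 = -1.9023
f(0.5516, -1.9023) = 8*0.5516^2 + 7*(-1.9023)^2 = 27.7649
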